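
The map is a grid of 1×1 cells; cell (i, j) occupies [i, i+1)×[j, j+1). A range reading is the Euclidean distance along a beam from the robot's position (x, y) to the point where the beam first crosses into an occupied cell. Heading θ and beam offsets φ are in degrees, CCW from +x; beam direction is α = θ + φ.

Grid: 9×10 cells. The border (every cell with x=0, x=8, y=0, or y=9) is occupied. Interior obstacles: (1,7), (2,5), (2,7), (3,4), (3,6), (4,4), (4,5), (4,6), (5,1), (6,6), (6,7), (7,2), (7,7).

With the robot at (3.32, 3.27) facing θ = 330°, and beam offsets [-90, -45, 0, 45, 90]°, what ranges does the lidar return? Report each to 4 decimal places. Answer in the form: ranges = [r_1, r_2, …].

ranges = [2.6212, 2.3501, 2.5400, 4.8451, 0.8429]

beam 1: φ=-90°, α=240°
  cosα=-0.5000 sinα=-0.8660 | (3,3) | tMaxX 0.6400 tMaxY 0.3118 | tΔX 2.0000 tΔY 1.1547
    t=0.3118 [y] (3,2)
    t=0.6400 [x] (2,2)
    t=1.4665 [y] (2,1)
    t=2.6212 [y] (2,0) — stop
  → r_1 = 2.6212
beam 2: φ=-45°, α=285°
  cosα=0.2588 sinα=-0.9659 | (3,3) | tMaxX 2.6273 tMaxY 0.2795 | tΔX 3.8637 tΔY 1.0353
    t=0.2795 [y] (3,2)
    t=1.3148 [y] (3,1)
    t=2.3501 [y] (3,0) — stop
  → r_2 = 2.3501
beam 3: φ=0°, α=330°
  cosα=0.8660 sinα=-0.5000 | (3,3) | tMaxX 0.7852 tMaxY 0.5400 | tΔX 1.1547 tΔY 2.0000
    t=0.5400 [y] (3,2)
    t=0.7852 [x] (4,2)
    t=1.9399 [x] (5,2)
    t=2.5400 [y] (5,1) — stop
  → r_3 = 2.5400
beam 4: φ=45°, α=15°
  cosα=0.9659 sinα=0.2588 | (3,3) | tMaxX 0.7040 tMaxY 2.8205 | tΔX 1.0353 tΔY 3.8637
    t=0.7040 [x] (4,3)
    t=1.7393 [x] (5,3)
    t=2.7745 [x] (6,3)
    t=2.8205 [y] (6,4)
    t=3.8098 [x] (7,4)
    t=4.8451 [x] (8,4) — stop
  → r_4 = 4.8451
beam 5: φ=90°, α=60°
  cosα=0.5000 sinα=0.8660 | (3,3) | tMaxX 1.3600 tMaxY 0.8429 | tΔX 2.0000 tΔY 1.1547
    t=0.8429 [y] (3,4) — stop
  → r_5 = 0.8429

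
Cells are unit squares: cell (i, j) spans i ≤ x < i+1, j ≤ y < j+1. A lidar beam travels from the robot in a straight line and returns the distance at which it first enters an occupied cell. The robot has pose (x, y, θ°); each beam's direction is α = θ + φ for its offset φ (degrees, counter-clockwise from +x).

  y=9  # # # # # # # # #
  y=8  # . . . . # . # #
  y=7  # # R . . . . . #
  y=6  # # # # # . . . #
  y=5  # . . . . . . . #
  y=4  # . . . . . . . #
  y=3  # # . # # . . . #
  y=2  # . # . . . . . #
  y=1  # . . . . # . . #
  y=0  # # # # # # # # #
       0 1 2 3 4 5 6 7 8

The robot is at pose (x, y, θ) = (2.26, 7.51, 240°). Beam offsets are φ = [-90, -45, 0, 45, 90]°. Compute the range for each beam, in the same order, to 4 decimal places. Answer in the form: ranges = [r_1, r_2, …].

ranges = [0.3002, 0.2692, 0.5200, 0.5280, 1.0200]

beam 1: φ=-90°, α=150°
  d=(-0.8660,0.5000)  start (2,7)  tX=0.3002 tY=0.9800  stride 1/|dx|=1.1547 1/|dy|=2.0000
    cross x-line → (1,7), t=0.3002 (wall)
  → r_1 = 0.3002
beam 2: φ=-45°, α=195°
  d=(-0.9659,-0.2588)  start (2,7)  tX=0.2692 tY=1.9705  stride 1/|dx|=1.0353 1/|dy|=3.8637
    cross x-line → (1,7), t=0.2692 (wall)
  → r_2 = 0.2692
beam 3: φ=0°, α=240°
  d=(-0.5000,-0.8660)  start (2,7)  tX=0.5200 tY=0.5889  stride 1/|dx|=2.0000 1/|dy|=1.1547
    cross x-line → (1,7), t=0.5200 (wall)
  → r_3 = 0.5200
beam 4: φ=45°, α=285°
  d=(0.2588,-0.9659)  start (2,7)  tX=2.8591 tY=0.5280  stride 1/|dx|=3.8637 1/|dy|=1.0353
    cross y-line → (2,6), t=0.5280 (wall)
  → r_4 = 0.5280
beam 5: φ=90°, α=330°
  d=(0.8660,-0.5000)  start (2,7)  tX=0.8545 tY=1.0200  stride 1/|dx|=1.1547 1/|dy|=2.0000
    cross x-line → (3,7), t=0.8545
    cross y-line → (3,6), t=1.0200 (wall)
  → r_5 = 1.0200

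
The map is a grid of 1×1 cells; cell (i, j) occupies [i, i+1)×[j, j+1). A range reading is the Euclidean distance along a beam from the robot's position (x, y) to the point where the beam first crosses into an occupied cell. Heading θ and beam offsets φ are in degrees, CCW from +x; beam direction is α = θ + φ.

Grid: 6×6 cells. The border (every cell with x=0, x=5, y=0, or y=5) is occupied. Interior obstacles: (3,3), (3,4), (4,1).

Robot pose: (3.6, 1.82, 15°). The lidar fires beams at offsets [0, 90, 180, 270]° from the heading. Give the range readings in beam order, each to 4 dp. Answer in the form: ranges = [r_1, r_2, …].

ranges = [0.4141, 1.2216, 2.6917, 0.8489]

beam 1: φ=0°, α=15°
  direction (0.9659, 0.2588); cell (3,1); t to first gridline: x 0.4141, y 0.6955 (then +1.0353 / +3.8637)
    (4,1) via x @ 0.4141  # hit
  → r_1 = 0.4141
beam 2: φ=90°, α=105°
  direction (-0.2588, 0.9659); cell (3,1); t to first gridline: x 2.3182, y 0.1863 (then +3.8637 / +1.0353)
    (3,2) via y @ 0.1863
    (3,3) via y @ 1.2216  # hit
  → r_2 = 1.2216
beam 3: φ=180°, α=195°
  direction (-0.9659, -0.2588); cell (3,1); t to first gridline: x 0.6212, y 3.1682 (then +1.0353 / +3.8637)
    (2,1) via x @ 0.6212
    (1,1) via x @ 1.6564
    (0,1) via x @ 2.6917  # hit
  → r_3 = 2.6917
beam 4: φ=270°, α=285°
  direction (0.2588, -0.9659); cell (3,1); t to first gridline: x 1.5455, y 0.8489 (then +3.8637 / +1.0353)
    (3,0) via y @ 0.8489  # hit
  → r_4 = 0.8489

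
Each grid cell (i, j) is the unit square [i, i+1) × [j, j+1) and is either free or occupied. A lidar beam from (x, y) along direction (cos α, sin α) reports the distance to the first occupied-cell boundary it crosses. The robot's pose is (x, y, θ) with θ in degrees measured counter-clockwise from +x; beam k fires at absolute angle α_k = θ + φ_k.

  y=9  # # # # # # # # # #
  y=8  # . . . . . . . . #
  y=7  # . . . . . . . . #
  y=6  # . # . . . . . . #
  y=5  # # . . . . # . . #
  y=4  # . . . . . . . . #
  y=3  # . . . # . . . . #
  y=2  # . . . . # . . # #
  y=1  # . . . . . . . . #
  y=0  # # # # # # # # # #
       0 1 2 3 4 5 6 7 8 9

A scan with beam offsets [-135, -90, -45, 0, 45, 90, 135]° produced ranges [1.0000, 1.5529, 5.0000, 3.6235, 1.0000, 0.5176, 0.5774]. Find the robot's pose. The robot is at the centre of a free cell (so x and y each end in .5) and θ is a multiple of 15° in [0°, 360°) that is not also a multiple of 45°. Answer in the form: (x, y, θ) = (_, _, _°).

Enumerate (i+0.5, j+0.5, θ) over the 58 free cells and 16 admissible headings. For each, cast all 7 beams and compare to the given ranges.
  (2.5, 2.5, 150°): beam 1 = 1.9319 ≠ 1.0000 ✗
  (2.5, 5.5, 240°): beam 1 = 0.5176 ≠ 1.0000 ✗
  (5.5, 1.5, 120°): beam 1 = 1.9319 ≠ 1.0000 ✗
  (2.5, 3.5, 60°): beam 1 = 2.5882 ≠ 1.0000 ✗
  …
  (4.5, 1.5, 165°): r_1=1.0000, r_2=1.5529, r_3=5.0000, r_4=3.6235, r_5=1.0000, r_6=0.5176, r_7=0.5774 — all match ✓
Only this pose fits every beam.

(x, y, θ) = (4.5, 1.5, 165°)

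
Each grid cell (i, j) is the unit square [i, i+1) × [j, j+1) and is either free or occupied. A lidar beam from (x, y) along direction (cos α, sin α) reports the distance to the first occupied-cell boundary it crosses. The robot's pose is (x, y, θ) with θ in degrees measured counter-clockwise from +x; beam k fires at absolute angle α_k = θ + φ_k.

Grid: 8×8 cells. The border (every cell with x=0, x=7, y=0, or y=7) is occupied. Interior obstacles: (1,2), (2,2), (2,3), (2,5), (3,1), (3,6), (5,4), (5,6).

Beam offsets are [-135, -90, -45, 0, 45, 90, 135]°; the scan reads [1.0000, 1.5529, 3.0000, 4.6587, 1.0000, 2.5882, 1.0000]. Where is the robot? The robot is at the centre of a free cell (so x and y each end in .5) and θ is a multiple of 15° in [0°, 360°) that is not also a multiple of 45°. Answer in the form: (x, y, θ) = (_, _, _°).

(x, y, θ) = (4.5, 5.5, 285°)

Enumerate (i+0.5, j+0.5, θ) over the 28 free cells and 16 admissible headings. For each, cast all 7 beams and compare to the given ranges.
  (5.5, 1.5, 285°): beam 1 = 2.8868 ≠ 1.0000 ✗
  (1.5, 1.5, 75°): beam 1 = 0.5774 ≠ 1.0000 ✗
  (6.5, 6.5, 255°): beam 1 = 0.5774 ≠ 1.0000 ✗
  …
  (4.5, 5.5, 285°): r_1=1.0000, r_2=1.5529, r_3=3.0000, r_4=4.6587, r_5=1.0000, r_6=2.5882, r_7=1.0000 — all match ✓
Only this pose fits every beam.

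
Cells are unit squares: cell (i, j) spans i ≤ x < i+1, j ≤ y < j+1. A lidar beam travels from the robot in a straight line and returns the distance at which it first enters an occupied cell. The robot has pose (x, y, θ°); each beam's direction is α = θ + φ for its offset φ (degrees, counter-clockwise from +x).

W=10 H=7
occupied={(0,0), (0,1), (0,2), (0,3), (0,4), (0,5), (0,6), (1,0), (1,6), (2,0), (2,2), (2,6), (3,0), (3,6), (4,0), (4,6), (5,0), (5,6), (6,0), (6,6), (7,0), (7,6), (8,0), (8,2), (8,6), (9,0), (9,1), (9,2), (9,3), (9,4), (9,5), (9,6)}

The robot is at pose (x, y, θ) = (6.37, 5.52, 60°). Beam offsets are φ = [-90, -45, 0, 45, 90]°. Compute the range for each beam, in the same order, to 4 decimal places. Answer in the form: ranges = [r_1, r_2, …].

beam 1: φ=-90°, α=330°
  dir = (cos 330°, sin 330°) = (0.8660, -0.5000); from cell (6,5)
  next x-line at t=0.7275, next y-line at t=1.0400; Δt_x=1.1547, Δt_y=2.0000
    x: enter (7,5) at t=0.7275
    y: enter (7,4) at t=1.0400
    x: enter (8,4) at t=1.8822
    x: enter (9,4) at t=3.0369 ← occupied
  → r_1 = 3.0369
beam 2: φ=-45°, α=15°
  dir = (cos 15°, sin 15°) = (0.9659, 0.2588); from cell (6,5)
  next x-line at t=0.6522, next y-line at t=1.8546; Δt_x=1.0353, Δt_y=3.8637
    x: enter (7,5) at t=0.6522
    x: enter (8,5) at t=1.6875
    y: enter (8,6) at t=1.8546 ← occupied
  → r_2 = 1.8546
beam 3: φ=0°, α=60°
  dir = (cos 60°, sin 60°) = (0.5000, 0.8660); from cell (6,5)
  next x-line at t=1.2600, next y-line at t=0.5543; Δt_x=2.0000, Δt_y=1.1547
    y: enter (6,6) at t=0.5543 ← occupied
  → r_3 = 0.5543
beam 4: φ=45°, α=105°
  dir = (cos 105°, sin 105°) = (-0.2588, 0.9659); from cell (6,5)
  next x-line at t=1.4296, next y-line at t=0.4969; Δt_x=3.8637, Δt_y=1.0353
    y: enter (6,6) at t=0.4969 ← occupied
  → r_4 = 0.4969
beam 5: φ=90°, α=150°
  dir = (cos 150°, sin 150°) = (-0.8660, 0.5000); from cell (6,5)
  next x-line at t=0.4272, next y-line at t=0.9600; Δt_x=1.1547, Δt_y=2.0000
    x: enter (5,5) at t=0.4272
    y: enter (5,6) at t=0.9600 ← occupied
  → r_5 = 0.9600

ranges = [3.0369, 1.8546, 0.5543, 0.4969, 0.9600]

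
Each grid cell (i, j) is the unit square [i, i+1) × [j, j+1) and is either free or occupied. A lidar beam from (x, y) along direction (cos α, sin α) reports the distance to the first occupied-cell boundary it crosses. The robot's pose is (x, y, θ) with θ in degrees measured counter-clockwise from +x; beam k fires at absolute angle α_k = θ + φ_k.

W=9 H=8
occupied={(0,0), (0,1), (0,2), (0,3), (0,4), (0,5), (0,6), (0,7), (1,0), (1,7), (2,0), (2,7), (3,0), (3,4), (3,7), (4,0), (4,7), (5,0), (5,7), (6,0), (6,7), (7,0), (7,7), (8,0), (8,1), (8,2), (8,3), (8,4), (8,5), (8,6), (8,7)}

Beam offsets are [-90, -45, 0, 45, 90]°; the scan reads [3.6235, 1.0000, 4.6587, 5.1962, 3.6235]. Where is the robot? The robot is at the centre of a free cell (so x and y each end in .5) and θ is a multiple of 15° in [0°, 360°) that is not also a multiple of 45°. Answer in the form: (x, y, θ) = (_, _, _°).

(x, y, θ) = (4.5, 5.5, 255°)

Candidates: 41 free-cell centres × 16 headings = 656 poses. Raycast each; keep the one whose scan matches to 4 dp.
  (7.5, 3.5, 240°): beam 1 = 7.0000 ≠ 3.6235 ✗
  (7.5, 1.5, 285°): beam 1 = 1.9319 ≠ 3.6235 ✗
  (2.5, 2.5, 285°): beam 1 = 1.5529 ≠ 3.6235 ✗
  …
  (4.5, 5.5, 255°): r_1=3.6235, r_2=1.0000, r_3=4.6587, r_4=5.1962, r_5=3.6235 — all match ✓
Unique over the lattice → pose = (4.5, 5.5, 255°).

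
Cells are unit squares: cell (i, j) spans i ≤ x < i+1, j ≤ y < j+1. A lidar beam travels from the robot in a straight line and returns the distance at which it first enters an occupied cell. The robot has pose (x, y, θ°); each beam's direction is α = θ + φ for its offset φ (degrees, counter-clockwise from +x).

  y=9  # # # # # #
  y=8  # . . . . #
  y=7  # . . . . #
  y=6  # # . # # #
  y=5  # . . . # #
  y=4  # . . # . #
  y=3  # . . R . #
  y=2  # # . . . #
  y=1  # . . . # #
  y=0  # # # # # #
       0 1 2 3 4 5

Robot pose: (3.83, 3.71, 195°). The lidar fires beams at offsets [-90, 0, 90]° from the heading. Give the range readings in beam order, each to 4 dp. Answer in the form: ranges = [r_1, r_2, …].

beam 1: φ=-90°, α=105°
  d=(-0.2588,0.9659)  start (3,3)  tX=3.2069 tY=0.3002  stride 1/|dx|=3.8637 1/|dy|=1.0353
    cross y-line → (3,4), t=0.3002 (wall)
  → r_1 = 0.3002
beam 2: φ=0°, α=195°
  d=(-0.9659,-0.2588)  start (3,3)  tX=0.8593 tY=2.7432  stride 1/|dx|=1.0353 1/|dy|=3.8637
    cross x-line → (2,3), t=0.8593
    cross x-line → (1,3), t=1.8946
    cross y-line → (1,2), t=2.7432 (wall)
  → r_2 = 2.7432
beam 3: φ=90°, α=285°
  d=(0.2588,-0.9659)  start (3,3)  tX=0.6568 tY=0.7350  stride 1/|dx|=3.8637 1/|dy|=1.0353
    cross x-line → (4,3), t=0.6568
    cross y-line → (4,2), t=0.7350
    cross y-line → (4,1), t=1.7703 (wall)
  → r_3 = 1.7703

ranges = [0.3002, 2.7432, 1.7703]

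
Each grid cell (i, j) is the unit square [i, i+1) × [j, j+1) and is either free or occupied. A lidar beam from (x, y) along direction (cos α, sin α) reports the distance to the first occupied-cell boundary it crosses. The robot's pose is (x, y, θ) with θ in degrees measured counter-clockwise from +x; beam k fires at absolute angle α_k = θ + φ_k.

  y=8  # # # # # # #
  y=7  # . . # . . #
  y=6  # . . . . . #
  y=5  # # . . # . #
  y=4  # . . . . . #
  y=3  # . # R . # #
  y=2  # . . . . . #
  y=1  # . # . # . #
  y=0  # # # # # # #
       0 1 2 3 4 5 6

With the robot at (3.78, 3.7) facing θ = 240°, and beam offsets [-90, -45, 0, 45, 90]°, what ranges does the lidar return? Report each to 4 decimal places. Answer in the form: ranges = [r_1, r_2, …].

ranges = [2.6000, 0.8075, 1.9630, 1.7600, 2.5634]

beam 1: φ=-90°, α=150°
  direction (-0.8660, 0.5000); cell (3,3); t to first gridline: x 0.9007, y 0.6000 (then +1.1547 / +2.0000)
    (3,4) via y @ 0.6000
    (2,4) via x @ 0.9007
    (1,4) via x @ 2.0554
    (1,5) via y @ 2.6000  # hit
  → r_1 = 2.6000
beam 2: φ=-45°, α=195°
  direction (-0.9659, -0.2588); cell (3,3); t to first gridline: x 0.8075, y 2.7046 (then +1.0353 / +3.8637)
    (2,3) via x @ 0.8075  # hit
  → r_2 = 0.8075
beam 3: φ=0°, α=240°
  direction (-0.5000, -0.8660); cell (3,3); t to first gridline: x 1.5600, y 0.8083 (then +2.0000 / +1.1547)
    (3,2) via y @ 0.8083
    (2,2) via x @ 1.5600
    (2,1) via y @ 1.9630  # hit
  → r_3 = 1.9630
beam 4: φ=45°, α=285°
  direction (0.2588, -0.9659); cell (3,3); t to first gridline: x 0.8500, y 0.7247 (then +3.8637 / +1.0353)
    (3,2) via y @ 0.7247
    (4,2) via x @ 0.8500
    (4,1) via y @ 1.7600  # hit
  → r_4 = 1.7600
beam 5: φ=90°, α=330°
  direction (0.8660, -0.5000); cell (3,3); t to first gridline: x 0.2540, y 1.4000 (then +1.1547 / +2.0000)
    (4,3) via x @ 0.2540
    (4,2) via y @ 1.4000
    (5,2) via x @ 1.4087
    (6,2) via x @ 2.5634  # hit
  → r_5 = 2.5634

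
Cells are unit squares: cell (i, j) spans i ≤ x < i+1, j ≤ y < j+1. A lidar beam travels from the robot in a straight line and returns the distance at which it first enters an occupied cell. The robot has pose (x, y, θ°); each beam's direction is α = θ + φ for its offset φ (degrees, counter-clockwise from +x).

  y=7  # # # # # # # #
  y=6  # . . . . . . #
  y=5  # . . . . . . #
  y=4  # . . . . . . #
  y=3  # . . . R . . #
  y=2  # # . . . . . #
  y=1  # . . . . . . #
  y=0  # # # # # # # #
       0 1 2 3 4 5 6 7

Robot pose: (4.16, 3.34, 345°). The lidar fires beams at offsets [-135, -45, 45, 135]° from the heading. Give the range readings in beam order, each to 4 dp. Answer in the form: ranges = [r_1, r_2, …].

ranges = [2.4942, 2.7020, 3.2793, 4.2262]

beam 1: φ=-135°, α=210°
  direction (-0.8660, -0.5000); cell (4,3); t to first gridline: x 0.1848, y 0.6800 (then +1.1547 / +2.0000)
    (3,3) via x @ 0.1848
    (3,2) via y @ 0.6800
    (2,2) via x @ 1.3395
    (1,2) via x @ 2.4942  # hit
  → r_1 = 2.4942
beam 2: φ=-45°, α=300°
  direction (0.5000, -0.8660); cell (4,3); t to first gridline: x 1.6800, y 0.3926 (then +2.0000 / +1.1547)
    (4,2) via y @ 0.3926
    (4,1) via y @ 1.5473
    (5,1) via x @ 1.6800
    (5,0) via y @ 2.7020  # hit
  → r_2 = 2.7020
beam 3: φ=45°, α=30°
  direction (0.8660, 0.5000); cell (4,3); t to first gridline: x 0.9699, y 1.3200 (then +1.1547 / +2.0000)
    (5,3) via x @ 0.9699
    (5,4) via y @ 1.3200
    (6,4) via x @ 2.1246
    (7,4) via x @ 3.2793  # hit
  → r_3 = 3.2793
beam 4: φ=135°, α=120°
  direction (-0.5000, 0.8660); cell (4,3); t to first gridline: x 0.3200, y 0.7621 (then +2.0000 / +1.1547)
    (3,3) via x @ 0.3200
    (3,4) via y @ 0.7621
    (3,5) via y @ 1.9168
    (2,5) via x @ 2.3200
    (2,6) via y @ 3.0715
    (2,7) via y @ 4.2262  # hit
  → r_4 = 4.2262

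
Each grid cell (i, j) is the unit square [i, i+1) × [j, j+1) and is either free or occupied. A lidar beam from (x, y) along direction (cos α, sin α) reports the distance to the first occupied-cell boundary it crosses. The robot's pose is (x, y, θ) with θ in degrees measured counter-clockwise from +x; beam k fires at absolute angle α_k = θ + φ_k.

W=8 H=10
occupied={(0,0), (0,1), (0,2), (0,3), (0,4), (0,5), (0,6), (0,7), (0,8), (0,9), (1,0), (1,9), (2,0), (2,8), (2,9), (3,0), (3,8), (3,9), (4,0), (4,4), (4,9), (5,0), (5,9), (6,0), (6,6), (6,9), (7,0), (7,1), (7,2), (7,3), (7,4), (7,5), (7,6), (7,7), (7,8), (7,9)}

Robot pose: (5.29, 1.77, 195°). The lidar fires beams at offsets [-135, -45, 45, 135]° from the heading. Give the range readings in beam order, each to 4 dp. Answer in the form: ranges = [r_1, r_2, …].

beam 1: φ=-135°, α=60°
  cosα=0.5000 sinα=0.8660 | (5,1) | tMaxX 1.4200 tMaxY 0.2656 | tΔX 2.0000 tΔY 1.1547
    t=0.2656 [y] (5,2)
    t=1.4200 [x] (6,2)
    t=1.4203 [y] (6,3)
    t=2.5750 [y] (6,4)
    t=3.4200 [x] (7,4) — stop
  → r_1 = 3.4200
beam 2: φ=-45°, α=150°
  cosα=-0.8660 sinα=0.5000 | (5,1) | tMaxX 0.3349 tMaxY 0.4600 | tΔX 1.1547 tΔY 2.0000
    t=0.3349 [x] (4,1)
    t=0.4600 [y] (4,2)
    t=1.4896 [x] (3,2)
    t=2.4600 [y] (3,3)
    t=2.6443 [x] (2,3)
    t=3.7990 [x] (1,3)
    t=4.4600 [y] (1,4)
    t=4.9537 [x] (0,4) — stop
  → r_2 = 4.9537
beam 3: φ=45°, α=240°
  cosα=-0.5000 sinα=-0.8660 | (5,1) | tMaxX 0.5800 tMaxY 0.8891 | tΔX 2.0000 tΔY 1.1547
    t=0.5800 [x] (4,1)
    t=0.8891 [y] (4,0) — stop
  → r_3 = 0.8891
beam 4: φ=135°, α=330°
  cosα=0.8660 sinα=-0.5000 | (5,1) | tMaxX 0.8198 tMaxY 1.5400 | tΔX 1.1547 tΔY 2.0000
    t=0.8198 [x] (6,1)
    t=1.5400 [y] (6,0) — stop
  → r_4 = 1.5400

ranges = [3.4200, 4.9537, 0.8891, 1.5400]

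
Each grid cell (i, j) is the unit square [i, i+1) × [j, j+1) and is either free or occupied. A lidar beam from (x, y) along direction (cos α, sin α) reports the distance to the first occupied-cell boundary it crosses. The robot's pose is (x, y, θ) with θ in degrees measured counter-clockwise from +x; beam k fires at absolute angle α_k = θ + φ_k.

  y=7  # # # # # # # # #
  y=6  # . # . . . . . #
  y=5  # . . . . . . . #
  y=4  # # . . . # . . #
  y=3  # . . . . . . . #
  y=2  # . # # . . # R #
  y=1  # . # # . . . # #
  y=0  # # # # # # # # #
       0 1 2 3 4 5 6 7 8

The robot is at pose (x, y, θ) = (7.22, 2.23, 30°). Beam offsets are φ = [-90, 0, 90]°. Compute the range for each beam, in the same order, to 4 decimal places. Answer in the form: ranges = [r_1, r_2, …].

beam 1: φ=-90°, α=300°
  dir = (cos 300°, sin 300°) = (0.5000, -0.8660); from cell (7,2)
  next x-line at t=1.5600, next y-line at t=0.2656; Δt_x=2.0000, Δt_y=1.1547
    y: enter (7,1) at t=0.2656 ← occupied
  → r_1 = 0.2656
beam 2: φ=0°, α=30°
  dir = (cos 30°, sin 30°) = (0.8660, 0.5000); from cell (7,2)
  next x-line at t=0.9007, next y-line at t=1.5400; Δt_x=1.1547, Δt_y=2.0000
    x: enter (8,2) at t=0.9007 ← occupied
  → r_2 = 0.9007
beam 3: φ=90°, α=120°
  dir = (cos 120°, sin 120°) = (-0.5000, 0.8660); from cell (7,2)
  next x-line at t=0.4400, next y-line at t=0.8891; Δt_x=2.0000, Δt_y=1.1547
    x: enter (6,2) at t=0.4400 ← occupied
  → r_3 = 0.4400

ranges = [0.2656, 0.9007, 0.4400]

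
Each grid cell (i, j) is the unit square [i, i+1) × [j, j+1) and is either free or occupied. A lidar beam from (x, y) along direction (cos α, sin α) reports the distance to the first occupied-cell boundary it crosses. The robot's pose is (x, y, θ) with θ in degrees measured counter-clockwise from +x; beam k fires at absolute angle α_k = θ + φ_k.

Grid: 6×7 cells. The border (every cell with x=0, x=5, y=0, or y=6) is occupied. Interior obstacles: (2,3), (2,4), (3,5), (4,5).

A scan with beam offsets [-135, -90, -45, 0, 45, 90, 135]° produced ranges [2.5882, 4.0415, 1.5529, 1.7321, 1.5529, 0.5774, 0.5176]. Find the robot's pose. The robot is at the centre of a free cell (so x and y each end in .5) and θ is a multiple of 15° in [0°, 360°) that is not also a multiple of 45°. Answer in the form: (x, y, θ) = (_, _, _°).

Candidates: 16 free-cell centres × 16 headings = 256 poses. Raycast each; keep the one whose scan matches to 4 dp.
  (4.5, 3.5, 240°): beam 1 = 1.5529 ≠ 2.5882 ✗
  (4.5, 4.5, 195°): beam 1 = 0.5774 ≠ 2.5882 ✗
  (2.5, 2.5, 240°): beam 1 = 0.5176 ≠ 2.5882 ✗
  …
  (2.5, 1.5, 150°): r_1=2.5882, r_2=4.0415, r_3=1.5529, r_4=1.7321, r_5=1.5529, r_6=0.5774, r_7=0.5176 — all match ✓
Unique over the lattice → pose = (2.5, 1.5, 150°).

(x, y, θ) = (2.5, 1.5, 150°)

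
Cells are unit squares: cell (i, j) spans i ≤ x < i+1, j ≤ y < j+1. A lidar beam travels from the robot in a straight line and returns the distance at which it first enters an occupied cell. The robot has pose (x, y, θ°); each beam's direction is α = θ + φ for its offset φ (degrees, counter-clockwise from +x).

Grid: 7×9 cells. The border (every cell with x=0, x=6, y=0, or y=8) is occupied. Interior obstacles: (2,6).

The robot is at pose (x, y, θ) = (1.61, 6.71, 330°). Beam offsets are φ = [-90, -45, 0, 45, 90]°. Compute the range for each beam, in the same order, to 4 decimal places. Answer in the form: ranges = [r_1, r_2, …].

beam 1: φ=-90°, α=240°
  cosα=-0.5000 sinα=-0.8660 | (1,6) | tMaxX 1.2200 tMaxY 0.8198 | tΔX 2.0000 tΔY 1.1547
    t=0.8198 [y] (1,5)
    t=1.2200 [x] (0,5) — stop
  → r_1 = 1.2200
beam 2: φ=-45°, α=285°
  cosα=0.2588 sinα=-0.9659 | (1,6) | tMaxX 1.5068 tMaxY 0.7350 | tΔX 3.8637 tΔY 1.0353
    t=0.7350 [y] (1,5)
    t=1.5068 [x] (2,5)
    t=1.7703 [y] (2,4)
    t=2.8056 [y] (2,3)
    t=3.8409 [y] (2,2)
    t=4.8762 [y] (2,1)
    t=5.3705 [x] (3,1)
    t=5.9114 [y] (3,0) — stop
  → r_2 = 5.9114
beam 3: φ=0°, α=330°
  cosα=0.8660 sinα=-0.5000 | (1,6) | tMaxX 0.4503 tMaxY 1.4200 | tΔX 1.1547 tΔY 2.0000
    t=0.4503 [x] (2,6) — stop
  → r_3 = 0.4503
beam 4: φ=45°, α=15°
  cosα=0.9659 sinα=0.2588 | (1,6) | tMaxX 0.4038 tMaxY 1.1205 | tΔX 1.0353 tΔY 3.8637
    t=0.4038 [x] (2,6) — stop
  → r_4 = 0.4038
beam 5: φ=90°, α=60°
  cosα=0.5000 sinα=0.8660 | (1,6) | tMaxX 0.7800 tMaxY 0.3349 | tΔX 2.0000 tΔY 1.1547
    t=0.3349 [y] (1,7)
    t=0.7800 [x] (2,7)
    t=1.4896 [y] (2,8) — stop
  → r_5 = 1.4896

ranges = [1.2200, 5.9114, 0.4503, 0.4038, 1.4896]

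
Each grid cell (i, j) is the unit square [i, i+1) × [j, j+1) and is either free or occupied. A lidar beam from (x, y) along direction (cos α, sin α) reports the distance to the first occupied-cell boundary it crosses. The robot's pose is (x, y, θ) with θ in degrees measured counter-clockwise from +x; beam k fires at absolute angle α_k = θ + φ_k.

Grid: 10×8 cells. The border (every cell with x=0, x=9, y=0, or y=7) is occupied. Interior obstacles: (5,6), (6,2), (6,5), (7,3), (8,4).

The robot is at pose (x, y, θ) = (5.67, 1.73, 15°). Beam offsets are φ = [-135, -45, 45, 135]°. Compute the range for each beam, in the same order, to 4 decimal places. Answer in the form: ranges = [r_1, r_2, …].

ranges = [0.8429, 1.4600, 0.6600, 5.3925]

beam 1: φ=-135°, α=240°
  direction (-0.5000, -0.8660); cell (5,1); t to first gridline: x 1.3400, y 0.8429 (then +2.0000 / +1.1547)
    (5,0) via y @ 0.8429  # hit
  → r_1 = 0.8429
beam 2: φ=-45°, α=330°
  direction (0.8660, -0.5000); cell (5,1); t to first gridline: x 0.3811, y 1.4600 (then +1.1547 / +2.0000)
    (6,1) via x @ 0.3811
    (6,0) via y @ 1.4600  # hit
  → r_2 = 1.4600
beam 3: φ=45°, α=60°
  direction (0.5000, 0.8660); cell (5,1); t to first gridline: x 0.6600, y 0.3118 (then +2.0000 / +1.1547)
    (5,2) via y @ 0.3118
    (6,2) via x @ 0.6600  # hit
  → r_3 = 0.6600
beam 4: φ=135°, α=150°
  direction (-0.8660, 0.5000); cell (5,1); t to first gridline: x 0.7736, y 0.5400 (then +1.1547 / +2.0000)
    (5,2) via y @ 0.5400
    (4,2) via x @ 0.7736
    (3,2) via x @ 1.9283
    (3,3) via y @ 2.5400
    (2,3) via x @ 3.0831
    (1,3) via x @ 4.2378
    (1,4) via y @ 4.5400
    (0,4) via x @ 5.3925  # hit
  → r_4 = 5.3925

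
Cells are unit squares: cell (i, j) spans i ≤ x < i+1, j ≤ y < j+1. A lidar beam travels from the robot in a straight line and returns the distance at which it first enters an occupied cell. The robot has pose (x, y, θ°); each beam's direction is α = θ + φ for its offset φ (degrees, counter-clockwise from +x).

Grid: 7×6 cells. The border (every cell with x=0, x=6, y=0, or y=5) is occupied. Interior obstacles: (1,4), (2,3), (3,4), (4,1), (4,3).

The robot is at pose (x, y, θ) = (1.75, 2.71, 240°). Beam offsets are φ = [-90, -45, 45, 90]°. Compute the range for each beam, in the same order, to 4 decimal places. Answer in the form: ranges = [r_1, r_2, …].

ranges = [0.8660, 0.7765, 1.7703, 2.5981]

beam 1: φ=-90°, α=150°
  d=(-0.8660,0.5000)  start (1,2)  tX=0.8660 tY=0.5800  stride 1/|dx|=1.1547 1/|dy|=2.0000
    cross y-line → (1,3), t=0.5800
    cross x-line → (0,3), t=0.8660 (wall)
  → r_1 = 0.8660
beam 2: φ=-45°, α=195°
  d=(-0.9659,-0.2588)  start (1,2)  tX=0.7765 tY=2.7432  stride 1/|dx|=1.0353 1/|dy|=3.8637
    cross x-line → (0,2), t=0.7765 (wall)
  → r_2 = 0.7765
beam 3: φ=45°, α=285°
  d=(0.2588,-0.9659)  start (1,2)  tX=0.9659 tY=0.7350  stride 1/|dx|=3.8637 1/|dy|=1.0353
    cross y-line → (1,1), t=0.7350
    cross x-line → (2,1), t=0.9659
    cross y-line → (2,0), t=1.7703 (wall)
  → r_3 = 1.7703
beam 4: φ=90°, α=330°
  d=(0.8660,-0.5000)  start (1,2)  tX=0.2887 tY=1.4200  stride 1/|dx|=1.1547 1/|dy|=2.0000
    cross x-line → (2,2), t=0.2887
    cross y-line → (2,1), t=1.4200
    cross x-line → (3,1), t=1.4434
    cross x-line → (4,1), t=2.5981 (wall)
  → r_4 = 2.5981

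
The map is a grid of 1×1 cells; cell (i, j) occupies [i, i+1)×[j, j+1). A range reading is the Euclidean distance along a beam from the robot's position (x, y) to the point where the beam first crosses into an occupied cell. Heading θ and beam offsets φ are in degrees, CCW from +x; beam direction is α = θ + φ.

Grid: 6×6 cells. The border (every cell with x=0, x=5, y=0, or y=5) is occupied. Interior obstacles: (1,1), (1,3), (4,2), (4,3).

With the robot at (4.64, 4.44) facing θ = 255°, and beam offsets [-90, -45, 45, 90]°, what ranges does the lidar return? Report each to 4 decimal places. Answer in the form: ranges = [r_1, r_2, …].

ranges = [2.1637, 4.2031, 0.5081, 0.3727]

beam 1: φ=-90°, α=165°
  direction (-0.9659, 0.2588); cell (4,4); t to first gridline: x 0.6626, y 2.1637 (then +1.0353 / +3.8637)
    (3,4) via x @ 0.6626
    (2,4) via x @ 1.6979
    (2,5) via y @ 2.1637  # hit
  → r_1 = 2.1637
beam 2: φ=-45°, α=210°
  direction (-0.8660, -0.5000); cell (4,4); t to first gridline: x 0.7390, y 0.8800 (then +1.1547 / +2.0000)
    (3,4) via x @ 0.7390
    (3,3) via y @ 0.8800
    (2,3) via x @ 1.8937
    (2,2) via y @ 2.8800
    (1,2) via x @ 3.0484
    (0,2) via x @ 4.2031  # hit
  → r_2 = 4.2031
beam 3: φ=45°, α=300°
  direction (0.5000, -0.8660); cell (4,4); t to first gridline: x 0.7200, y 0.5081 (then +2.0000 / +1.1547)
    (4,3) via y @ 0.5081  # hit
  → r_3 = 0.5081
beam 4: φ=90°, α=345°
  direction (0.9659, -0.2588); cell (4,4); t to first gridline: x 0.3727, y 1.7000 (then +1.0353 / +3.8637)
    (5,4) via x @ 0.3727  # hit
  → r_4 = 0.3727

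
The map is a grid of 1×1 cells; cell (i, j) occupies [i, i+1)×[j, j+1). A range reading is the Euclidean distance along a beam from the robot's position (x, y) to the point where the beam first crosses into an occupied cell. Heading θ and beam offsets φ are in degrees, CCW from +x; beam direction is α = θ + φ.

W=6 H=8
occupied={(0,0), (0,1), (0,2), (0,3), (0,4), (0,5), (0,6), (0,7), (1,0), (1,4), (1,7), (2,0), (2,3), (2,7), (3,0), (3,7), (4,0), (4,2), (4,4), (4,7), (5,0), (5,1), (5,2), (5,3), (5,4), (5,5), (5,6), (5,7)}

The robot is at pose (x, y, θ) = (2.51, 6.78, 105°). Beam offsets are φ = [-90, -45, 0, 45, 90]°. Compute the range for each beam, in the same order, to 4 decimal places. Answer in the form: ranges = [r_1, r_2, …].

ranges = [0.8500, 0.2540, 0.2278, 0.4400, 1.5633]

beam 1: φ=-90°, α=15°
  cosα=0.9659 sinα=0.2588 | (2,6) | tMaxX 0.5073 tMaxY 0.8500 | tΔX 1.0353 tΔY 3.8637
    t=0.5073 [x] (3,6)
    t=0.8500 [y] (3,7) — stop
  → r_1 = 0.8500
beam 2: φ=-45°, α=60°
  cosα=0.5000 sinα=0.8660 | (2,6) | tMaxX 0.9800 tMaxY 0.2540 | tΔX 2.0000 tΔY 1.1547
    t=0.2540 [y] (2,7) — stop
  → r_2 = 0.2540
beam 3: φ=0°, α=105°
  cosα=-0.2588 sinα=0.9659 | (2,6) | tMaxX 1.9705 tMaxY 0.2278 | tΔX 3.8637 tΔY 1.0353
    t=0.2278 [y] (2,7) — stop
  → r_3 = 0.2278
beam 4: φ=45°, α=150°
  cosα=-0.8660 sinα=0.5000 | (2,6) | tMaxX 0.5889 tMaxY 0.4400 | tΔX 1.1547 tΔY 2.0000
    t=0.4400 [y] (2,7) — stop
  → r_4 = 0.4400
beam 5: φ=90°, α=195°
  cosα=-0.9659 sinα=-0.2588 | (2,6) | tMaxX 0.5280 tMaxY 3.0137 | tΔX 1.0353 tΔY 3.8637
    t=0.5280 [x] (1,6)
    t=1.5633 [x] (0,6) — stop
  → r_5 = 1.5633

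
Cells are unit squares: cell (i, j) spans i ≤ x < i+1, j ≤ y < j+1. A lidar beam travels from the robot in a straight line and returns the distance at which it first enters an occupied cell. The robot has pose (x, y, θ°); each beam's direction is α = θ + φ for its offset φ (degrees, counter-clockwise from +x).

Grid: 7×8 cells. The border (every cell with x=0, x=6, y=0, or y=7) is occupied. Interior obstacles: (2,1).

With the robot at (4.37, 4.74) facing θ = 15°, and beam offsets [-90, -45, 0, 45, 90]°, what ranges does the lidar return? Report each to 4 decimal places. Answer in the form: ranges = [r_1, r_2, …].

beam 1: φ=-90°, α=285°
  cosα=0.2588 sinα=-0.9659 | (4,4) | tMaxX 2.4341 tMaxY 0.7661 | tΔX 3.8637 tΔY 1.0353
    t=0.7661 [y] (4,3)
    t=1.8014 [y] (4,2)
    t=2.4341 [x] (5,2)
    t=2.8367 [y] (5,1)
    t=3.8719 [y] (5,0) — stop
  → r_1 = 3.8719
beam 2: φ=-45°, α=330°
  cosα=0.8660 sinα=-0.5000 | (4,4) | tMaxX 0.7275 tMaxY 1.4800 | tΔX 1.1547 tΔY 2.0000
    t=0.7275 [x] (5,4)
    t=1.4800 [y] (5,3)
    t=1.8822 [x] (6,3) — stop
  → r_2 = 1.8822
beam 3: φ=0°, α=15°
  cosα=0.9659 sinα=0.2588 | (4,4) | tMaxX 0.6522 tMaxY 1.0046 | tΔX 1.0353 tΔY 3.8637
    t=0.6522 [x] (5,4)
    t=1.0046 [y] (5,5)
    t=1.6875 [x] (6,5) — stop
  → r_3 = 1.6875
beam 4: φ=45°, α=60°
  cosα=0.5000 sinα=0.8660 | (4,4) | tMaxX 1.2600 tMaxY 0.3002 | tΔX 2.0000 tΔY 1.1547
    t=0.3002 [y] (4,5)
    t=1.2600 [x] (5,5)
    t=1.4549 [y] (5,6)
    t=2.6096 [y] (5,7) — stop
  → r_4 = 2.6096
beam 5: φ=90°, α=105°
  cosα=-0.2588 sinα=0.9659 | (4,4) | tMaxX 1.4296 tMaxY 0.2692 | tΔX 3.8637 tΔY 1.0353
    t=0.2692 [y] (4,5)
    t=1.3044 [y] (4,6)
    t=1.4296 [x] (3,6)
    t=2.3397 [y] (3,7) — stop
  → r_5 = 2.3397

ranges = [3.8719, 1.8822, 1.6875, 2.6096, 2.3397]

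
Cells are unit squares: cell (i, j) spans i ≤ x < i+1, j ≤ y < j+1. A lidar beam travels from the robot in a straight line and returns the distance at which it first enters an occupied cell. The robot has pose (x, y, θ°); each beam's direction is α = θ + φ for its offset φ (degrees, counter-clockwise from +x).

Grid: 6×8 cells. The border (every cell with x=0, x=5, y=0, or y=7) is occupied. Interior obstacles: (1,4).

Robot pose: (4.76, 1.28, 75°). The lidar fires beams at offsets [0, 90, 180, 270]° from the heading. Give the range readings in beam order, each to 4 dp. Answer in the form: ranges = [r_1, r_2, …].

beam 1: φ=0°, α=75°
  cosα=0.2588 sinα=0.9659 | (4,1) | tMaxX 0.9273 tMaxY 0.7454 | tΔX 3.8637 tΔY 1.0353
    t=0.7454 [y] (4,2)
    t=0.9273 [x] (5,2) — stop
  → r_1 = 0.9273
beam 2: φ=90°, α=165°
  cosα=-0.9659 sinα=0.2588 | (4,1) | tMaxX 0.7868 tMaxY 2.7819 | tΔX 1.0353 tΔY 3.8637
    t=0.7868 [x] (3,1)
    t=1.8221 [x] (2,1)
    t=2.7819 [y] (2,2)
    t=2.8574 [x] (1,2)
    t=3.8926 [x] (0,2) — stop
  → r_2 = 3.8926
beam 3: φ=180°, α=255°
  cosα=-0.2588 sinα=-0.9659 | (4,1) | tMaxX 2.9364 tMaxY 0.2899 | tΔX 3.8637 tΔY 1.0353
    t=0.2899 [y] (4,0) — stop
  → r_3 = 0.2899
beam 4: φ=270°, α=345°
  cosα=0.9659 sinα=-0.2588 | (4,1) | tMaxX 0.2485 tMaxY 1.0818 | tΔX 1.0353 tΔY 3.8637
    t=0.2485 [x] (5,1) — stop
  → r_4 = 0.2485

ranges = [0.9273, 3.8926, 0.2899, 0.2485]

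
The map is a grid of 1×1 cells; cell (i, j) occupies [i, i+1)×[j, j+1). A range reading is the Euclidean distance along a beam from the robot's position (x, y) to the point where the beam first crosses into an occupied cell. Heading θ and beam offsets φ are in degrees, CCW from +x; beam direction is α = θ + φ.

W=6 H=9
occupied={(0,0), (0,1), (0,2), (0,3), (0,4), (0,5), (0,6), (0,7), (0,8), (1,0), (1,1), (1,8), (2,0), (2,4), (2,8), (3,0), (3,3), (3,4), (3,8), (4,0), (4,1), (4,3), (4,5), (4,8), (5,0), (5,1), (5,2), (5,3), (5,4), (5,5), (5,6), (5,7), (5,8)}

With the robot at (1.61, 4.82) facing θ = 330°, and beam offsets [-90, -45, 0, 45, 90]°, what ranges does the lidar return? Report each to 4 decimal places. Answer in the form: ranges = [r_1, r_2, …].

ranges = [1.2200, 3.9548, 0.4503, 0.4038, 3.6719]

beam 1: φ=-90°, α=240°
  direction (-0.5000, -0.8660); cell (1,4); t to first gridline: x 1.2200, y 0.9469 (then +2.0000 / +1.1547)
    (1,3) via y @ 0.9469
    (0,3) via x @ 1.2200  # hit
  → r_1 = 1.2200
beam 2: φ=-45°, α=285°
  direction (0.2588, -0.9659); cell (1,4); t to first gridline: x 1.5068, y 0.8489 (then +3.8637 / +1.0353)
    (1,3) via y @ 0.8489
    (2,3) via x @ 1.5068
    (2,2) via y @ 1.8842
    (2,1) via y @ 2.9195
    (2,0) via y @ 3.9548  # hit
  → r_2 = 3.9548
beam 3: φ=0°, α=330°
  direction (0.8660, -0.5000); cell (1,4); t to first gridline: x 0.4503, y 1.6400 (then +1.1547 / +2.0000)
    (2,4) via x @ 0.4503  # hit
  → r_3 = 0.4503
beam 4: φ=45°, α=15°
  direction (0.9659, 0.2588); cell (1,4); t to first gridline: x 0.4038, y 0.6955 (then +1.0353 / +3.8637)
    (2,4) via x @ 0.4038  # hit
  → r_4 = 0.4038
beam 5: φ=90°, α=60°
  direction (0.5000, 0.8660); cell (1,4); t to first gridline: x 0.7800, y 0.2078 (then +2.0000 / +1.1547)
    (1,5) via y @ 0.2078
    (2,5) via x @ 0.7800
    (2,6) via y @ 1.3625
    (2,7) via y @ 2.5172
    (3,7) via x @ 2.7800
    (3,8) via y @ 3.6719  # hit
  → r_5 = 3.6719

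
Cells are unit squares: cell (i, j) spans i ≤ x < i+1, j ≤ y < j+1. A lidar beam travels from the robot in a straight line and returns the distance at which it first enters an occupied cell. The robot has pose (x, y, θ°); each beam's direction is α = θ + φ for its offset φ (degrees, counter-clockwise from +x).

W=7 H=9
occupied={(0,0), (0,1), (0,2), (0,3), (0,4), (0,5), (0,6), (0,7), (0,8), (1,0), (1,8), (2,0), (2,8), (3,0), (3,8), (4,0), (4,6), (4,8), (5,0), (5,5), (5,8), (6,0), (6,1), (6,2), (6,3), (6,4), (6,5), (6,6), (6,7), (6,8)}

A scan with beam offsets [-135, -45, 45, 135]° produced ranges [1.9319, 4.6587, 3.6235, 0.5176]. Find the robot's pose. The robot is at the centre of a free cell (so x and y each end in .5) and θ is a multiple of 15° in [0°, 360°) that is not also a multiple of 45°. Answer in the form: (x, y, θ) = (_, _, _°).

(x, y, θ) = (1.5, 4.5, 30°)

The pose lattice has 33·16 = 528 candidates. Test each by forward raycasting.
  (5.5, 3.5, 150°): beam 1 = 0.5176 ≠ 1.9319 ✗
  (5.5, 1.5, 255°): beam 1 = 7.5056 ≠ 1.9319 ✗
  (5.5, 3.5, 300°): beam 1 = 4.6587 ≠ 1.9319 ✗
  (1.5, 2.5, 60°): beam 1 = 1.5529 ≠ 1.9319 ✗
  (4.5, 7.5, 30°): beam 1 = 0.5176 ≠ 1.9319 ✗
  …
  (1.5, 4.5, 30°): r_1=1.9319, r_2=4.6587, r_3=3.6235, r_4=0.5176 — all match ✓
Unique over the lattice → pose = (1.5, 4.5, 30°).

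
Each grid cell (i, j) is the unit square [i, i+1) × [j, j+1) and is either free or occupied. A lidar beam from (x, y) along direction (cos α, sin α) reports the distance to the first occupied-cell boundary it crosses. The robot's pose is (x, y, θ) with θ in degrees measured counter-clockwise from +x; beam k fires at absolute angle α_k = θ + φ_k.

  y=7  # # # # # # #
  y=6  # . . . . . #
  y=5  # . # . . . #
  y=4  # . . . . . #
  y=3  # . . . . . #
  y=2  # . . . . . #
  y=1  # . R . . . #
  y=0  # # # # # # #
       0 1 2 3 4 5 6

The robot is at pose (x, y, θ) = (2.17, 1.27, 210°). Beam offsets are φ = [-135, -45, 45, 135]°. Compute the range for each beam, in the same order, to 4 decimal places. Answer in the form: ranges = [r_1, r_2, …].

beam 1: φ=-135°, α=75°
  direction (0.2588, 0.9659); cell (2,1); t to first gridline: x 3.2069, y 0.7558 (then +3.8637 / +1.0353)
    (2,2) via y @ 0.7558
    (2,3) via y @ 1.7910
    (2,4) via y @ 2.8263
    (3,4) via x @ 3.2069
    (3,5) via y @ 3.8616
    (3,6) via y @ 4.8969
    (3,7) via y @ 5.9321  # hit
  → r_1 = 5.9321
beam 2: φ=-45°, α=165°
  direction (-0.9659, 0.2588); cell (2,1); t to first gridline: x 0.1760, y 2.8205 (then +1.0353 / +3.8637)
    (1,1) via x @ 0.1760
    (0,1) via x @ 1.2113  # hit
  → r_2 = 1.2113
beam 3: φ=45°, α=255°
  direction (-0.2588, -0.9659); cell (2,1); t to first gridline: x 0.6568, y 0.2795 (then +3.8637 / +1.0353)
    (2,0) via y @ 0.2795  # hit
  → r_3 = 0.2795
beam 4: φ=135°, α=345°
  direction (0.9659, -0.2588); cell (2,1); t to first gridline: x 0.8593, y 1.0432 (then +1.0353 / +3.8637)
    (3,1) via x @ 0.8593
    (3,0) via y @ 1.0432  # hit
  → r_4 = 1.0432

ranges = [5.9321, 1.2113, 0.2795, 1.0432]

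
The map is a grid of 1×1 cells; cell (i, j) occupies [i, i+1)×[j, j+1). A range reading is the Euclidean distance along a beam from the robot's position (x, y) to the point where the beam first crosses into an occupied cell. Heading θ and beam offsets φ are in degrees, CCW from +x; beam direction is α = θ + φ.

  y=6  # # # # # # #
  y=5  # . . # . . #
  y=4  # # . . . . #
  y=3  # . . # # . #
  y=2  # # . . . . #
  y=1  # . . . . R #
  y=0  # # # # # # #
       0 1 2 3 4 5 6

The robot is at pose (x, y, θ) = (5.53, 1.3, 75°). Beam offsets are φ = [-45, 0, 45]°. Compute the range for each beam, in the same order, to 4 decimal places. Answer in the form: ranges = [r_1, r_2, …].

ranges = [0.5427, 1.8159, 1.9630]

beam 1: φ=-45°, α=30°
  cosα=0.8660 sinα=0.5000 | (5,1) | tMaxX 0.5427 tMaxY 1.4000 | tΔX 1.1547 tΔY 2.0000
    t=0.5427 [x] (6,1) — stop
  → r_1 = 0.5427
beam 2: φ=0°, α=75°
  cosα=0.2588 sinα=0.9659 | (5,1) | tMaxX 1.8159 tMaxY 0.7247 | tΔX 3.8637 tΔY 1.0353
    t=0.7247 [y] (5,2)
    t=1.7600 [y] (5,3)
    t=1.8159 [x] (6,3) — stop
  → r_2 = 1.8159
beam 3: φ=45°, α=120°
  cosα=-0.5000 sinα=0.8660 | (5,1) | tMaxX 1.0600 tMaxY 0.8083 | tΔX 2.0000 tΔY 1.1547
    t=0.8083 [y] (5,2)
    t=1.0600 [x] (4,2)
    t=1.9630 [y] (4,3) — stop
  → r_3 = 1.9630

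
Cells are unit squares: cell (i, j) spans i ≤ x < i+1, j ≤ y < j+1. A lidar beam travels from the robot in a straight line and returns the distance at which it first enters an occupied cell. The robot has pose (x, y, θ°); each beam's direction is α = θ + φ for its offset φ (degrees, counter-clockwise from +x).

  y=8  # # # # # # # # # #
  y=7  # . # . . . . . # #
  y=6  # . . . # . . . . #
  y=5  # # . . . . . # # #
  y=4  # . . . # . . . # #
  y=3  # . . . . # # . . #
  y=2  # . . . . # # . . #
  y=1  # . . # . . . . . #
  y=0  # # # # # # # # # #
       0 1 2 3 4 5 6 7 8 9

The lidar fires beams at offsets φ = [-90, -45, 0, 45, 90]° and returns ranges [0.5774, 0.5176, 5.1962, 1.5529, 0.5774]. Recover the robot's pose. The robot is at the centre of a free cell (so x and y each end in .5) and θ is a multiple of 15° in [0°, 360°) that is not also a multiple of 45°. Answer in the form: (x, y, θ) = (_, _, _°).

(x, y, θ) = (5.5, 1.5, 150°)

The pose lattice has 43·16 = 688 candidates. Test each by forward raycasting.
  (4.5, 5.5, 60°): beam 1 = 5.1962 ≠ 0.5774 ✗
  (2.5, 1.5, 105°): beam 1 = 0.5176 ≠ 0.5774 ✗
  (2.5, 1.5, 60°): beam 3 = 3.0000 ≠ 5.1962 ✗
  (6.5, 4.5, 255°): beam 1 = 1.5529 ≠ 0.5774 ✗
  …
  (5.5, 1.5, 150°): r_1=0.5774, r_2=0.5176, r_3=5.1962, r_4=1.5529, r_5=0.5774 — all match ✓
Only this pose fits every beam.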